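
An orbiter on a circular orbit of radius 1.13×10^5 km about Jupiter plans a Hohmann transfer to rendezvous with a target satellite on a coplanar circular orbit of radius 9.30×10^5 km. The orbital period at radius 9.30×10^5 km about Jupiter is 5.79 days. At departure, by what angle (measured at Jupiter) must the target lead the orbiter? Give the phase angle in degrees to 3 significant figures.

From Kepler's third law T² = 4π²r³/μ at r = 9.30×10^5 km, T = 5.79 days = 5.79 × 86400 s = 5.00256×10^5 s: μ = 4π²r³/T² = 1.26889×10^8 km³/s².
The Hohmann ellipse has a_t = (r₁ + r₂)/2 = 5.215×10^5 km.
Transfer time t = π√(a_t³/μ) = 1.0503×10^5 s.
Target angular speed ω₂ = √(μ/r₂³) = 1.2560×10^-5 rad/s.
Angle swept by the target during transfer: ω₂·t = 1.3192 rad = 75.58°.
Arrival is 180° from departure on the ellipse, so φ = 180° − 75.58° = 104°.

φ = 104°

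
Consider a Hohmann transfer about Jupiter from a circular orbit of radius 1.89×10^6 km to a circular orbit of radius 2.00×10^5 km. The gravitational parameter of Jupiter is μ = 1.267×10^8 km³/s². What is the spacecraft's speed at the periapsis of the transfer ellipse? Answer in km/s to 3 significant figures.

Semi-major axis of the transfer orbit: a_t = (1.890×10^6 + 2.000×10^5)/2 = 1.045×10^6 km.
At periapsis, r = 2.000×10^5 km.
Vis-viva: v = √[μ(2/r − 1/a_t)] = √[1.267×10^8 × (2/2.000×10^5 − 1/1.045×10^6)] = 33.85 km/s.

v = 33.8 km/s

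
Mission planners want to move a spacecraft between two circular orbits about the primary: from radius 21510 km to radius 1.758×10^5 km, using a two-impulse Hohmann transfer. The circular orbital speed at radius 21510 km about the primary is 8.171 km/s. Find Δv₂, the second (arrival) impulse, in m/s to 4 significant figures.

Δv₂ = 1524 m/s

From the circular-orbit relation v² = μ/r at r = 21510 km: μ = v²r = (8.171)² × 21510 = 1.43612×10^6 km³/s².
Semi-major axis of the transfer orbit: a_t = (21510 + 1.758×10^5)/2 = 98655 km.
Circular speed at r = 1.758×10^5 km: v_c = √(μ/r) = 2.8582 km/s.
Transfer-orbit speed at the same r (vis-viva, a = a_t): v_t = √[μ(2/r − 1/a_t)] = 1.3346 km/s.
Δv₂ = |v_t − v_c| = |1.3346 − 2.8582| = 1.524 km/s.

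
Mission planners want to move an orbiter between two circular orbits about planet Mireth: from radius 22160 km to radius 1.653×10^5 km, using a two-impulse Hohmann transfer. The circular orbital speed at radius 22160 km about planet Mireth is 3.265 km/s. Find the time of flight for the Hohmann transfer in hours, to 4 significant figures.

t = 51.52 hours

From the circular-orbit relation v² = μ/r at r = 22160 km: μ = v²r = (3.265)² × 22160 = 2.36231×10^5 km³/s².
Transfer-ellipse semi-major axis a_t = (r₁ + r₂)/2 = (22160 + 1.653×10^5)/2 = 93730 km.
Transfer time t = π√(a_t³/μ) = π√((93730)³ / 2.36231×10^5) = 1.8548×10^5 s.
Converting: 1.8548×10^5 s ÷ 3600 s/hour = 51.52 hours.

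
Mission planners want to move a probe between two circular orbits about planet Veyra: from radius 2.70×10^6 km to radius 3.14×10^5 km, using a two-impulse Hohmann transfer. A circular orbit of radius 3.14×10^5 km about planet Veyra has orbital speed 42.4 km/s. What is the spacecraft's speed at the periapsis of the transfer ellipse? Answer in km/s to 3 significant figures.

v = 56.8 km/s

From the circular-orbit relation v² = μ/r at r = 3.14×10^5 km: μ = v²r = (42.4)² × 3.14×10^5 = 5.64497×10^8 km³/s².
The Hohmann ellipse has a_t = (r₁ + r₂)/2 = 1.507×10^6 km.
The periapsis of the transfer ellipse is at r = 3.140×10^5 km.
Vis-viva: v = √[μ(2/r − 1/a_t)] = √[5.64497×10^8 × (2/3.140×10^5 − 1/1.507×10^6)] = 56.75 km/s.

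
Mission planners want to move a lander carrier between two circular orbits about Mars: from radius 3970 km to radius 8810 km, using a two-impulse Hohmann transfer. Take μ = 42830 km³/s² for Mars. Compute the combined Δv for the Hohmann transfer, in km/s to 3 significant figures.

Semi-major axis of the transfer orbit: a_t = (3970 + 8810)/2 = 6390 km.
At r₁ the circular-orbit speed is v₁ = √(μ/r₁) = 3.2846 km/s.
On the transfer ellipse at r₁, vis-viva equation gives v_p = √[μ(2/r₁ − 1/a_t)] = 3.8567 km/s.
First burn Δv₁ = |v_p − v₁| = 0.5721 km/s.
Circular speed at r₂: v₂ = √(μ/r₂) = 2.205 km/s.
Transfer-orbit speed at r₂: v_a = √[μ(2/r₂ − 1/a_t)] = 1.738 km/s.
Second burn Δv₂ = |v₂ − v_a| = 0.4670 km/s.
Δv = Δv₁ + Δv₂ = 0.5721 + 0.4670 = 1.039 km/s.

Δv = 1.04 km/s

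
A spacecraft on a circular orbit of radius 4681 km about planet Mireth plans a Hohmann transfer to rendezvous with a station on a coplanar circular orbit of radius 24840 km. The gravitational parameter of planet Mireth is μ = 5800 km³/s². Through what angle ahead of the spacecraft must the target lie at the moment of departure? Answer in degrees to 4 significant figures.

φ = 97.55°

Transfer-ellipse semi-major axis a_t = (r₁ + r₂)/2 = (4681 + 24840)/2 = 14760.5 km.
Transfer time t = π√(a_t³/μ) = 73980 s.
Target angular speed ω₂ = √(μ/r₂³) = 1.945×10^-5 rad/s.
Angle swept by the target during transfer: ω₂·t = 1.439 rad = 82.45°.
Arrival is 180° from departure on the ellipse, so φ = 180° − 82.45° = 97.55°.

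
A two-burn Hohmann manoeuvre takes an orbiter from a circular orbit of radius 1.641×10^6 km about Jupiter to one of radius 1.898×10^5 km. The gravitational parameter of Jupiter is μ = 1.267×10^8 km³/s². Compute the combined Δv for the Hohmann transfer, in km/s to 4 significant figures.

Transfer-ellipse semi-major axis a_t = (r₁ + r₂)/2 = (1.641×10^6 + 1.898×10^5)/2 = 9.154×10^5 km.
Circular speed at r₁: v₁ = √(μ/r₁) = √(1.267×10^8/1.641×10^6) = 8.787 km/s.
On the transfer ellipse at r₁, vis-viva equation gives v_a = √[μ(2/r₁ − 1/a_t)] = 4.001 km/s.
First burn Δv₁ = |v_a − v₁| = 4.786 km/s.
At r₂, v₂ = √(μ/r₂) = 25.837 km/s.
Transfer-orbit speed at r₂: v_p = √[μ(2/r₂ − 1/a_t)] = 34.593 km/s.
Second burn Δv₂ = |v₂ − v_p| = 8.756 km/s.
Δv = Δv₁ + Δv₂ = 4.786 + 8.756 = 13.54 km/s.

Δv = 13.54 km/s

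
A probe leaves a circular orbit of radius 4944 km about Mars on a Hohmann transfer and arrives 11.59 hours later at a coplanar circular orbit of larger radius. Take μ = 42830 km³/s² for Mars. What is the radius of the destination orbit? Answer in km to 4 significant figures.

r₂ = 34300 km

Transfer time t = 11.59 hours = 41724 s, and t = π√(a_t³/μ).
So a_t = (μ t²/π²)^(1/3) = (42830 × (41724)² / π²)^(1/3) = 19622 km.
Since a_t = (r₁ + r₂)/2, r₂ = 2a_t − r₁ = 2×19622 − 4944 = 34300 km.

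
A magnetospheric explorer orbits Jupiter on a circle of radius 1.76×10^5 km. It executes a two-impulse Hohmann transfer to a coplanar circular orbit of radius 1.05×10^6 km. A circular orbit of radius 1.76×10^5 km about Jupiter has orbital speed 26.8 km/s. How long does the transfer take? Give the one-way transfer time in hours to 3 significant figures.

t = 37.3 hours

From the circular-orbit relation v² = μ/r at r = 1.76×10^5 km: μ = v²r = (26.8)² × 1.76×10^5 = 1.26410×10^8 km³/s².
Semi-major axis of the transfer orbit: a_t = (1.760×10^5 + 1.050×10^6)/2 = 6.130×10^5 km.
Transfer time t = π√(a_t³/μ) = π√((6.130×10^5)³ / 1.26410×10^8) = 1.3411×10^5 s.
Converting: 1.3411×10^5 s ÷ 3600 s/hour = 37.3 hours.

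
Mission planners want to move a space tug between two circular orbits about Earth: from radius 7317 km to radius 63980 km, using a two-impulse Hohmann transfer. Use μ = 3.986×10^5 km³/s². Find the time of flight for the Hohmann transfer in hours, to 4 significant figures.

Semi-major axis of the transfer orbit: a_t = (7317 + 63980)/2 = 35648.5 km.
By Kepler's third law the transfer-orbit period is T = 2π√(a_t³/μ), so t = T/2 = 33490 s.
Converting: 33490 s ÷ 3600 s/hour = 9.303 hours.

t = 9.303 hours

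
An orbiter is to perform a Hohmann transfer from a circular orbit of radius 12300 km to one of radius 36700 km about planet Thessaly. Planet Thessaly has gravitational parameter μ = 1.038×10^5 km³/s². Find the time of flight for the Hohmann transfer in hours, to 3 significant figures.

The Hohmann ellipse has a_t = (r₁ + r₂)/2 = 24500 km.
Transfer time t = π√(a_t³/μ) = π√((24500)³ / 1.038×10^5) = 37390 s.
Converting: 37390 s ÷ 3600 s/hour = 10.4 hours.

t = 10.4 hours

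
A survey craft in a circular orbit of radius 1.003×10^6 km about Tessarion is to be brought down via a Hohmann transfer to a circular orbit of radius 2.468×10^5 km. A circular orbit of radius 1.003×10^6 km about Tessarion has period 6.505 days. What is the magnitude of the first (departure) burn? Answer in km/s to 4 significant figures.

From Kepler's third law T² = 4π²r³/μ at r = 1.003×10^6 km, T = 6.505 days = 6.505 × 86400 s = 5.62032×10^5 s: μ = 4π²r³/T² = 1.26107×10^8 km³/s².
The Hohmann ellipse has a_t = (r₁ + r₂)/2 = 6.249×10^5 km.
Circular speed at r = 1.003×10^6 km: v_c = √(μ/r) = 11.213 km/s.
Transfer-orbit speed at the same r (vis-viva, a = a_t): v_t = √[μ(2/r − 1/a_t)] = 7.0467 km/s.
Δv₁ = |v_t − v_c| = |7.0467 − 11.213| = 4.166 km/s.

Δv₁ = 4.166 km/s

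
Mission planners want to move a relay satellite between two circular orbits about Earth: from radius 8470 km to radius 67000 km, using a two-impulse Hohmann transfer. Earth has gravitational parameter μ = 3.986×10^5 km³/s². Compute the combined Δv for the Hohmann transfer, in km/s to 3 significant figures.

Δv = 3.56 km/s

Transfer-ellipse semi-major axis a_t = (r₁ + r₂)/2 = (8470 + 67000)/2 = 37735 km.
Circular speed at r₁: v₁ = √(μ/r₁) = √(3.986×10^5/8470) = 6.86004 km/s.
Transfer-orbit speed at r₁ (v² = μ(2/r − 1/a)): v_p = √[μ(2/r₁ − 1/a_t)] = 9.14097 km/s.
First burn Δv₁ = |v_p − v₁| = 2.2809 km/s.
Circular speed at r₂: v₂ = √(μ/r₂) = 2.4391 km/s.
Transfer-orbit speed at r₂: v_a = √[μ(2/r₂ − 1/a_t)] = 1.1556 km/s.
Second burn Δv₂ = |v₂ − v_a| = 1.2835 km/s.
Total Δv = Δv₁ + Δv₂ = 3.564 km/s.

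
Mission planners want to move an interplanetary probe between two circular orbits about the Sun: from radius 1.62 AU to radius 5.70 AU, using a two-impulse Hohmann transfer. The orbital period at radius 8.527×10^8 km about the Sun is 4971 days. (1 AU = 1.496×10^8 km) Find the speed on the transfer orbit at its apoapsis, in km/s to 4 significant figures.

From Kepler's third law T² = 4π²r³/μ at r = 8.527×10^8 km, T = 4971 days = 4971 × 86400 s = 4.294944×10^8 s: μ = 4π²r³/T² = 1.32689×10^11 km³/s².
In km: r₁ = 1.62 × 1.496×10^8 = 2.42352×10^8 km; r₂ = 5.70 × 1.496×10^8 = 8.5272×10^8 km.
The Hohmann ellipse has a_t = (r₁ + r₂)/2 = 5.47536×10^8 km.
At apoapsis, r = 8.5272×10^8 km.
Applying v² = μ(2/r − 1/a_t): v = 8.299 km/s.

v = 8.299 km/s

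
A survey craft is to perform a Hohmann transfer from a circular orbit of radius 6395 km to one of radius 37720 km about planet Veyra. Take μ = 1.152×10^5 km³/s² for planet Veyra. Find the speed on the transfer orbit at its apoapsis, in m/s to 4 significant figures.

v = 941.0 m/s

Transfer-ellipse semi-major axis a_t = (r₁ + r₂)/2 = (6395 + 37720)/2 = 22057.5 km.
At apoapsis, r = 37720 km.
From the vis-viva equation, v = √[μ(2/r − 1/a_t)] = 0.9410 km/s.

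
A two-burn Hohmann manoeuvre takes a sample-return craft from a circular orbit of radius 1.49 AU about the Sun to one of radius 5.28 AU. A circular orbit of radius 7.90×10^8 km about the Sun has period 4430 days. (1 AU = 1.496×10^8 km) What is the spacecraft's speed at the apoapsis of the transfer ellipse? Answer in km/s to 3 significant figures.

From Kepler's third law T² = 4π²r³/μ at r = 7.90×10^8 km, T = 4430 days = 4430 × 86400 s = 3.82752×10^8 s: μ = 4π²r³/T² = 1.32864×10^11 km³/s².
In km: r₁ = 1.49 × 1.496×10^8 = 2.22904×10^8 km; r₂ = 5.28 × 1.496×10^8 = 7.89888×10^8 km.
Transfer-ellipse semi-major axis a_t = (r₁ + r₂)/2 = (2.22904×10^8 + 7.89888×10^8)/2 = 5.06396×10^8 km.
The apoapsis of the transfer ellipse is at r = 7.89888×10^8 km.
Vis-viva: v = √[μ(2/r − 1/a_t)] = √[1.32864×10^11 × (2/7.89888×10^8 − 1/5.06396×10^8)] = 8.605 km/s.

v = 8.60 km/s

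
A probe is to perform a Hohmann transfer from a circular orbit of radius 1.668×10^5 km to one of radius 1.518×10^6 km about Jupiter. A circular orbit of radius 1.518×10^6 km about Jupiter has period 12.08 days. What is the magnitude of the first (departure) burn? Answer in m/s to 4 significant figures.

From Kepler's third law T² = 4π²r³/μ at r = 1.518×10^6 km, T = 12.08 days = 12.08 × 86400 s = 1.043712×10^6 s: μ = 4π²r³/T² = 1.26769×10^8 km³/s².
Semi-major axis of the transfer orbit: a_t = (1.668×10^5 + 1.518×10^6)/2 = 8.424×10^5 km.
Circular speed at r = 1.668×10^5 km: v_c = √(μ/r) = 27.568 km/s.
Vis-viva on the transfer ellipse at r = 1.668×10^5 km gives v_t = √[μ(2/r − 1/a_t)] = 37.007 km/s.
Δv₁ = |v_t − v_c| = |37.007 − 27.568| = 9.439 km/s.

Δv₁ = 9439 m/s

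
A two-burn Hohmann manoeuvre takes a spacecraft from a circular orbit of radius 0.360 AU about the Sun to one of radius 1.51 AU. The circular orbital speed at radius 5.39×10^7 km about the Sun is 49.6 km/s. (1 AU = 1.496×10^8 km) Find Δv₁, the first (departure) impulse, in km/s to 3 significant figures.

From the circular-orbit relation v² = μ/r at r = 5.39×10^7 km: μ = v²r = (49.6)² × 5.39×10^7 = 1.32603×10^11 km³/s².
In km: r₁ = 0.360 × 1.496×10^8 = 5.3856×10^7 km; r₂ = 1.51 × 1.496×10^8 = 2.25896×10^8 km.
Transfer-ellipse semi-major axis a_t = (r₁ + r₂)/2 = (5.3856×10^7 + 2.25896×10^8)/2 = 1.39876×10^8 km.
Circular speed at r = 5.3856×10^7 km: v_c = √(μ/r) = 49.62 km/s.
Vis-viva on the transfer ellipse at r = 5.3856×10^7 km gives v_t = √[μ(2/r − 1/a_t)] = 63.06 km/s.
Δv₁ = |v_t − v_c| = |63.06 − 49.62| = 13.44 km/s.

Δv₁ = 13.4 km/s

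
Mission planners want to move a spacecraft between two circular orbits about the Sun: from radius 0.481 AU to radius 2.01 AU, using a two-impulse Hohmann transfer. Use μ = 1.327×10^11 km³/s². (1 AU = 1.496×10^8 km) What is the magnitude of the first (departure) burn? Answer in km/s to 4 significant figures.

In km: r₁ = 0.481 × 1.496×10^8 = 7.19576×10^7 km; r₂ = 2.01 × 1.496×10^8 = 3.00696×10^8 km.
Semi-major axis of the transfer orbit: a_t = (7.19576×10^7 + 3.00696×10^8)/2 = 1.863268×10^8 km.
Circular speed at r = 7.19576×10^7 km: v_c = √(μ/r) = 42.94 km/s.
Vis-viva on the transfer ellipse at r = 7.19576×10^7 km gives v_t = √[μ(2/r − 1/a_t)] = 54.55 km/s.
Δv₁ = |v_t − v_c| = |54.55 − 42.94| = 11.61 km/s.

Δv₁ = 11.61 km/s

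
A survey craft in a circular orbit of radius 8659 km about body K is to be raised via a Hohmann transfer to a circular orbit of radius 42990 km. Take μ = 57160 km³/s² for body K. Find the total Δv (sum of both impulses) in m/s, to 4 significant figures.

Δv = 1231 m/s

Semi-major axis of the transfer orbit: a_t = (8659 + 42990)/2 = 25824.5 km.
At r₁ the circular-orbit speed is v₁ = √(μ/r₁) = 2.5693 km/s.
Transfer-orbit speed at r₁ (v² = μ(2/r − 1/a)): v_p = √[μ(2/r₁ − 1/a_t)] = 3.3150 km/s.
First burn Δv₁ = |v_p − v₁| = 0.7457 km/s.
Circular speed at r₂: v₂ = √(μ/r₂) = 1.1531 km/s.
Transfer-orbit speed at r₂: v_a = √[μ(2/r₂ − 1/a_t)] = 0.66770 km/s.
Second burn Δv₂ = |v₂ − v_a| = 0.4854 km/s.
Total Δv = Δv₁ + Δv₂ = 1.231 km/s.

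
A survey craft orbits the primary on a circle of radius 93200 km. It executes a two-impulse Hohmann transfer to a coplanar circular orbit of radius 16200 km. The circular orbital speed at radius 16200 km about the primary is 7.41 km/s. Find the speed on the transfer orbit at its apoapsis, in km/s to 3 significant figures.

From the circular-orbit relation v² = μ/r at r = 16200 km: μ = v²r = (7.41)² × 16200 = 8.89511×10^5 km³/s².
Transfer-ellipse semi-major axis a_t = (r₁ + r₂)/2 = (93200 + 16200)/2 = 54700 km.
At apoapsis, r = 93200 km.
Vis-viva: v = √[μ(2/r − 1/a_t)] = √[8.89511×10^5 × (2/93200 − 1/54700)] = 1.681 km/s.

v = 1.68 km/s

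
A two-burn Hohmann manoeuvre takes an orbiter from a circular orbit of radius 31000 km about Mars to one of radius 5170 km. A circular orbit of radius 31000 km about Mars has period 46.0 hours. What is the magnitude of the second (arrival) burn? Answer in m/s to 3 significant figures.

Δv₂ = 891 m/s

From Kepler's third law T² = 4π²r³/μ at r = 31000 km, T = 46.0 hours = 46.0 × 3600 s = 1.656×10^5 s: μ = 4π²r³/T² = 42886.9 km³/s².
The Hohmann ellipse has a_t = (r₁ + r₂)/2 = 18085 km.
Circular speed at r = 5170 km: v_c = √(μ/r) = 2.88016 km/s.
Vis-viva on the transfer ellipse at r = 5170 km gives v_t = √[μ(2/r − 1/a_t)] = 3.77084 km/s.
Δv₂ = |v_t − v_c| = |3.77084 − 2.88016| = 0.8907 km/s.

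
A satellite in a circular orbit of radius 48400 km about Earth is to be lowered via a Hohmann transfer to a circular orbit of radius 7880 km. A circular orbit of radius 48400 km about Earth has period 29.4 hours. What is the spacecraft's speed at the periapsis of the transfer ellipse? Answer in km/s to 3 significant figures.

v = 9.34 km/s

From Kepler's third law T² = 4π²r³/μ at r = 48400 km, T = 29.4 hours = 29.4 × 3600 s = 1.0584×10^5 s: μ = 4π²r³/T² = 3.99573×10^5 km³/s².
Semi-major axis of the transfer orbit: a_t = (48400 + 7880)/2 = 28140 km.
The periapsis of the transfer ellipse is at r = 7880 km.
From the vis-viva equation, v = √[μ(2/r − 1/a_t)] = 9.339 km/s.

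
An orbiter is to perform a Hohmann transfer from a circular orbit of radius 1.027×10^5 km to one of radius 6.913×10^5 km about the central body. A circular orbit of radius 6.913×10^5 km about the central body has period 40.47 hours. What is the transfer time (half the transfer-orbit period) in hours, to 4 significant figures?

From Kepler's third law T² = 4π²r³/μ at r = 6.913×10^5 km, T = 40.47 hours = 40.47 × 3600 s = 1.45692×10^5 s: μ = 4π²r³/T² = 6.14452×10^8 km³/s².
The Hohmann ellipse has a_t = (r₁ + r₂)/2 = 3.970×10^5 km.
Half the transfer-orbit period gives t = π√(a_t³/μ) = 31700 s.
Converting: 31700 s ÷ 3600 s/hour = 8.806 hours.

t = 8.806 hours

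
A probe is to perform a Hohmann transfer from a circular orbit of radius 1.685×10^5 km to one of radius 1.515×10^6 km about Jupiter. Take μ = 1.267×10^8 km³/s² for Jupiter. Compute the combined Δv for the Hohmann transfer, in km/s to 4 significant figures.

Δv = 14.42 km/s

Semi-major axis of the transfer orbit: a_t = (1.685×10^5 + 1.515×10^6)/2 = 8.4175×10^5 km.
Circular speed at r₁: v₁ = √(μ/r₁) = √(1.267×10^8/1.685×10^5) = 27.4213 km/s.
Transfer-orbit speed at r₁ (vis-viva): v_p = √[μ(2/r₁ − 1/a_t)] = 36.7877 km/s.
First burn Δv₁ = |v_p − v₁| = 9.366 km/s.
Circular speed at r₂: v₂ = √(μ/r₂) = 9.145 km/s.
Transfer-orbit speed at r₂: v_a = √[μ(2/r₂ − 1/a_t)] = 4.092 km/s.
Second burn Δv₂ = |v₂ − v_a| = 5.053 km/s.
Δv = Δv₁ + Δv₂ = 9.366 + 5.053 = 14.42 km/s.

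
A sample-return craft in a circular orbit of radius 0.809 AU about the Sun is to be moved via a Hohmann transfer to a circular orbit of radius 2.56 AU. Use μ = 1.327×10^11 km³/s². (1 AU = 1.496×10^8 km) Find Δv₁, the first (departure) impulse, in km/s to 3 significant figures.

Δv₁ = 7.71 km/s

In km: r₁ = 0.809 × 1.496×10^8 = 1.210264×10^8 km; r₂ = 2.56 × 1.496×10^8 = 3.82976×10^8 km.
Semi-major axis of the transfer orbit: a_t = (1.210264×10^8 + 3.82976×10^8)/2 = 2.520012×10^8 km.
Circular speed at r = 1.210264×10^8 km: v_c = √(μ/r) = 33.113 km/s.
Vis-viva on the transfer ellipse at r = 1.210264×10^8 km gives v_t = √[μ(2/r − 1/a_t)] = 40.821 km/s.
Δv₁ = |v_t − v_c| = |40.821 − 33.113| = 7.708 km/s.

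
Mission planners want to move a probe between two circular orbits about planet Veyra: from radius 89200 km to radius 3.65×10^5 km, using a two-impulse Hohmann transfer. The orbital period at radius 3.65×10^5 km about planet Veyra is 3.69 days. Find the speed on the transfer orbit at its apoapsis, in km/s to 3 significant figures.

v = 4.51 km/s

From Kepler's third law T² = 4π²r³/μ at r = 3.65×10^5 km, T = 3.69 days = 3.69 × 86400 s = 3.18816×10^5 s: μ = 4π²r³/T² = 1.88868×10^7 km³/s².
Transfer-ellipse semi-major axis a_t = (r₁ + r₂)/2 = (89200 + 3.650×10^5)/2 = 2.271×10^5 km.
At apoapsis, r = 3.650×10^5 km.
Applying v² = μ(2/r − 1/a_t): v = 4.508 km/s.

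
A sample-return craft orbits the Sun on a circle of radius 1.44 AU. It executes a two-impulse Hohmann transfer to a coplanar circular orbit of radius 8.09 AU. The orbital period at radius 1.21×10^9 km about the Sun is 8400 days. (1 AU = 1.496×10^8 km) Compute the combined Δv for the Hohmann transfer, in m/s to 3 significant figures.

From Kepler's third law T² = 4π²r³/μ at r = 1.21×10^9 km, T = 8400 days = 8400 × 86400 s = 7.2576×10^8 s: μ = 4π²r³/T² = 1.32779×10^11 km³/s².
In km: r₁ = 1.44 × 1.496×10^8 = 2.15424×10^8 km; r₂ = 8.09 × 1.496×10^8 = 1.210264×10^9 km.
The Hohmann ellipse has a_t = (r₁ + r₂)/2 = 7.12844×10^8 km.
At r₁ the circular-orbit speed is v₁ = √(μ/r₁) = 24.827 km/s.
Transfer-orbit speed at r₁ (vis-viva equation): v_p = √[μ(2/r₁ − 1/a_t)] = 32.349 km/s.
First burn Δv₁ = |v_p − v₁| = 7.522 km/s.
Circular speed at r₂: v₂ = √(μ/r₂) = 10.474 km/s.
Transfer-orbit speed at r₂: v_a = √[μ(2/r₂ − 1/a_t)] = 5.7580 km/s.
Second burn Δv₂ = |v₂ − v_a| = 4.716 km/s.
Δv = Δv₁ + Δv₂ = 7.522 + 4.716 = 12.24 km/s.

Δv = 12200 m/s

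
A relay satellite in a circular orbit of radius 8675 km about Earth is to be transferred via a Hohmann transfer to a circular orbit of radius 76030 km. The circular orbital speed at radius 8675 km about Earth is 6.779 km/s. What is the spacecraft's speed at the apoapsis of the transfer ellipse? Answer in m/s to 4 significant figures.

v = 1036 m/s

From the circular-orbit relation v² = μ/r at r = 8675 km: μ = v²r = (6.779)² × 8675 = 3.98658×10^5 km³/s².
Semi-major axis of the transfer orbit: a_t = (8675 + 76030)/2 = 42352.5 km.
The apoapsis of the transfer ellipse is at r = 76030 km.
Vis-viva: v = √[μ(2/r − 1/a_t)] = √[3.98658×10^5 × (2/76030 − 1/42352.5)] = 1.036 km/s.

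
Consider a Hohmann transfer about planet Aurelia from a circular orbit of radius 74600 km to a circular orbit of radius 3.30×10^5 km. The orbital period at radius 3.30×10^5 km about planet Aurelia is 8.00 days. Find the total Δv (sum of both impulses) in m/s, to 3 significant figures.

From Kepler's third law T² = 4π²r³/μ at r = 3.30×10^5 km, T = 8.00 days = 8.00 × 86400 s = 6.912×10^5 s: μ = 4π²r³/T² = 2.96957×10^6 km³/s².
The Hohmann ellipse has a_t = (r₁ + r₂)/2 = 2.023×10^5 km.
Circular speed at r₁: v₁ = √(μ/r₁) = √(2.96957×10^6/74600) = 6.309 km/s.
Transfer-orbit speed at r₁ (vis-viva equation): v_p = √[μ(2/r₁ − 1/a_t)] = 8.058 km/s.
First burn Δv₁ = |v_p − v₁| = 1.749 km/s.
Circular speed at r₂: v₂ = √(μ/r₂) = 3.000 km/s.
Transfer-orbit speed at r₂: v_a = √[μ(2/r₂ − 1/a_t)] = 1.822 km/s.
Second burn Δv₂ = |v₂ − v_a| = 1.178 km/s.
Total Δv = Δv₁ + Δv₂ = 2.927 km/s.

Δv = 2930 m/s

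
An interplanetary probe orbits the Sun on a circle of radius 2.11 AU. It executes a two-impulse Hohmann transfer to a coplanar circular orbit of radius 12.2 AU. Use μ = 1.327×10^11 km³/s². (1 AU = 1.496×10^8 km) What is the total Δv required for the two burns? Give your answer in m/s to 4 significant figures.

In km: r₁ = 2.11 × 1.496×10^8 = 3.15656×10^8 km; r₂ = 12.2 × 1.496×10^8 = 1.82512×10^9 km.
Semi-major axis of the transfer orbit: a_t = (3.15656×10^8 + 1.82512×10^9)/2 = 1.070388×10^9 km.
At r₁ the circular-orbit speed is v₁ = √(μ/r₁) = 20.50 km/s.
Transfer-orbit speed at r₁ (vis-viva): v_p = √[μ(2/r₁ − 1/a_t)] = 26.77 km/s.
First burn Δv₁ = |v_p − v₁| = 6.270 km/s.
Circular speed at r₂: v₂ = √(μ/r₂) = 8.5269 km/s.
Transfer-orbit speed at r₂: v_a = √[μ(2/r₂ − 1/a_t)] = 4.6305 km/s.
Second burn Δv₂ = |v₂ − v_a| = 3.896 km/s.
Total Δv = Δv₁ + Δv₂ = 10.17 km/s.

Δv = 10170 m/s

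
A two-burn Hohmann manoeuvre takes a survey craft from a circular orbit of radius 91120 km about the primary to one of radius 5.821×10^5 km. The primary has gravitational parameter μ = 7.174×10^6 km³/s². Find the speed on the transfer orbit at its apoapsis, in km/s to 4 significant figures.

v = 1.827 km/s

Semi-major axis of the transfer orbit: a_t = (91120 + 5.821×10^5)/2 = 3.3661×10^5 km.
The apoapsis of the transfer ellipse is at r = 5.821×10^5 km.
Applying v² = μ(2/r − 1/a_t): v = 1.827 km/s.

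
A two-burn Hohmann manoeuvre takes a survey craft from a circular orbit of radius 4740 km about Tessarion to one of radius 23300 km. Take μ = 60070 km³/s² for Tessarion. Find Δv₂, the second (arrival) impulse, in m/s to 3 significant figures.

The Hohmann ellipse has a_t = (r₁ + r₂)/2 = 14020 km.
On the circular orbit at r = 23300 km, v_c = √(μ/r) = 1.6056 km/s.
Transfer-orbit speed at the same r (vis-viva, a = a_t): v_t = √[μ(2/r − 1/a_t)] = 0.93361 km/s.
Δv₂ = |v_t − v_c| = |0.93361 − 1.6056| = 0.6720 km/s.

Δv₂ = 672 m/s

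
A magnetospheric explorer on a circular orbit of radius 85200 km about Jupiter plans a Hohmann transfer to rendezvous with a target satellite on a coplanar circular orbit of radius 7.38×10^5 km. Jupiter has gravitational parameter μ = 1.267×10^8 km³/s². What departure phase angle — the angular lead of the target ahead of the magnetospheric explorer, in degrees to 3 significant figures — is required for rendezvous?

The Hohmann ellipse has a_t = (r₁ + r₂)/2 = 4.116×10^5 km.
The half-period of the transfer ellipse is t = π√(a_t³/μ) = 73701 s.
The target's mean motion on its circular orbit is ω₂ = √(μ/r₂³) = 1.7754×10^-5 rad/s.
Angle swept by the target during transfer: ω₂·t = 1.3085 rad = 74.97°.
Arrival is 180° from departure on the ellipse, so φ = 180° − 74.97° = 105°.

φ = 105°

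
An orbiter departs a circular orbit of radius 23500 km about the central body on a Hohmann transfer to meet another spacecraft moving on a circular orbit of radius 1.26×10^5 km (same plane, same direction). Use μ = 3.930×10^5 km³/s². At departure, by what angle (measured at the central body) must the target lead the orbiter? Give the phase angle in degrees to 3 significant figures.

φ = 97.8°

Semi-major axis of the transfer orbit: a_t = (23500 + 1.260×10^5)/2 = 74750 km.
Transfer time t = π√(a_t³/μ) = 1.024166×10^5 s.
Target angular speed ω₂ = √(μ/r₂³) = 1.401653×10^-5 rad/s.
Angle swept by the target during transfer: ω₂·t = 1.435525 rad = 82.2495°.
The orbiter traverses 180° on the transfer ellipse, so the target must lead by 180° − 82.2495° = 97.8°.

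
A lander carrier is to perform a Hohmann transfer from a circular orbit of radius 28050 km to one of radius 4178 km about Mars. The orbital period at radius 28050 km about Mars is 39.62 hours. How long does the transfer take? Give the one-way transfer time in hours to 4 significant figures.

From Kepler's third law T² = 4π²r³/μ at r = 28050 km, T = 39.62 hours = 39.62 × 3600 s = 1.42632×10^5 s: μ = 4π²r³/T² = 42827.7 km³/s².
Semi-major axis of the transfer orbit: a_t = (28050 + 4178)/2 = 16114 km.
Half the transfer-orbit period gives t = π√(a_t³/μ) = 31052 s.
Converting: 31052 s ÷ 3600 s/hour = 8.626 hours.

t = 8.626 hours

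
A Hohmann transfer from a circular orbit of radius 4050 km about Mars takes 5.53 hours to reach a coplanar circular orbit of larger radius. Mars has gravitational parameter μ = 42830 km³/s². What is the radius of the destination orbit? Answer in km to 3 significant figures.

r₂ = 19900 km

Transfer time t = 5.53 hours = 19908 s, and t = π√(a_t³/μ).
So a_t = (μ t²/π²)^(1/3) = (42830 × (19908)² / π²)^(1/3) = 11981 km.
Since a_t = (r₁ + r₂)/2, r₂ = 2a_t − r₁ = 2×11981 − 4050 = 19912 km.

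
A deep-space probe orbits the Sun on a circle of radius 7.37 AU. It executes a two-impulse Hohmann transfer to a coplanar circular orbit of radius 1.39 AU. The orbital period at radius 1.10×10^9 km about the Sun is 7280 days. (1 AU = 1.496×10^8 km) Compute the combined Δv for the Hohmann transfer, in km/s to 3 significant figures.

Δv = 12.3 km/s

From Kepler's third law T² = 4π²r³/μ at r = 1.10×10^9 km, T = 7280 days = 7280 × 86400 s = 6.28992×10^8 s: μ = 4π²r³/T² = 1.32815×10^11 km³/s².
In km: r₁ = 7.37 × 1.496×10^8 = 1.102552×10^9 km; r₂ = 1.39 × 1.496×10^8 = 2.07944×10^8 km.
Transfer-ellipse semi-major axis a_t = (r₁ + r₂)/2 = (1.102552×10^9 + 2.07944×10^8)/2 = 6.55248×10^8 km.
At r₁ the circular-orbit speed is v₁ = √(μ/r₁) = 10.9755 km/s.
On the transfer ellipse at r₁, v² = μ(2/r − 1/a) gives v_a = √[μ(2/r₁ − 1/a_t)] = 6.18293 km/s.
First burn Δv₁ = |v_a − v₁| = 4.793 km/s.
At r₂, v₂ = √(μ/r₂) = 25.27 km/s.
Transfer-orbit speed at r₂: v_p = √[μ(2/r₂ − 1/a_t)] = 32.78 km/s.
Second burn Δv₂ = |v₂ − v_p| = 7.510 km/s.
Δv = Δv₁ + Δv₂ = 4.793 + 7.510 = 12.30 km/s.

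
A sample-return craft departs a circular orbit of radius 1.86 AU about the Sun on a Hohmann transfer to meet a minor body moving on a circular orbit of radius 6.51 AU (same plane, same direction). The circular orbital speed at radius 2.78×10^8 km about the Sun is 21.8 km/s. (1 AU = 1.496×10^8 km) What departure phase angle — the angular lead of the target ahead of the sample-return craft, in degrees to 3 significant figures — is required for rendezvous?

From the circular-orbit relation v² = μ/r at r = 2.78×10^8 km: μ = v²r = (21.8)² × 2.78×10^8 = 1.32117×10^11 km³/s².
In km: r₁ = 1.86 × 1.496×10^8 = 2.78256×10^8 km; r₂ = 6.51 × 1.496×10^8 = 9.73896×10^8 km.
Semi-major axis of the transfer orbit: a_t = (2.78256×10^8 + 9.73896×10^8)/2 = 6.26076×10^8 km.
The half-period of the transfer ellipse is t = π√(a_t³/μ) = 1.35398×10^8 s.
Target angular speed ω₂ = √(μ/r₂³) = 1.19594×10^-8 rad/s.
Angle swept by the target during transfer: ω₂·t = 1.6193 rad = 92.78°.
The sample-return craft traverses 180° on the transfer ellipse, so the target must lead by 180° − 92.78° = 87.2°.

φ = 87.2°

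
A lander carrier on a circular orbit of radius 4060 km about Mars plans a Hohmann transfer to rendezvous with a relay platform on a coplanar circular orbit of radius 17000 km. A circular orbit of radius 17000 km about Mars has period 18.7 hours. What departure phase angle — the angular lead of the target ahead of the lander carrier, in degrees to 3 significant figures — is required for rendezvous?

From Kepler's third law T² = 4π²r³/μ at r = 17000 km, T = 18.7 hours = 18.7 × 3600 s = 67320 s: μ = 4π²r³/T² = 42797.5 km³/s².
The Hohmann ellipse has a_t = (r₁ + r₂)/2 = 10530 km.
The half-period of the transfer ellipse is t = π√(a_t³/μ) = 16409.04 s.
Target angular speed ω₂ = √(μ/r₂³) = 9.333312×10^-5 rad/s.
Angle swept by the target during transfer: ω₂·t = 1.53151 rad = 87.749°.
The lander carrier traverses 180° on the transfer ellipse, so the target must lead by 180° − 87.749° = 92.3°.

φ = 92.3°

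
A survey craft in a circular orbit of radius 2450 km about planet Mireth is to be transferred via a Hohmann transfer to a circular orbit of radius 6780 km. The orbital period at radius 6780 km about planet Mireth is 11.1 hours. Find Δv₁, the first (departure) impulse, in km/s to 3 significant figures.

Δv₁ = 0.376 km/s

From Kepler's third law T² = 4π²r³/μ at r = 6780 km, T = 11.1 hours = 11.1 × 3600 s = 39960 s: μ = 4π²r³/T² = 7705.45 km³/s².
Semi-major axis of the transfer orbit: a_t = (2450 + 6780)/2 = 4615 km.
Circular speed at r = 2450 km: v_c = √(μ/r) = 1.7734 km/s.
Transfer-orbit speed at the same r (vis-viva, a = a_t): v_t = √[μ(2/r − 1/a_t)] = 2.1495 km/s.
Δv₁ = |v_t − v_c| = |2.1495 − 1.7734| = 0.3761 km/s.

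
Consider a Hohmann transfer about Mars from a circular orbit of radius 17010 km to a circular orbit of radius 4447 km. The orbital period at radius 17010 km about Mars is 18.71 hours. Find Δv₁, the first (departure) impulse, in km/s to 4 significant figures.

From Kepler's third law T² = 4π²r³/μ at r = 17010 km, T = 18.71 hours = 18.71 × 3600 s = 67356 s: μ = 4π²r³/T² = 42827.2 km³/s².
Transfer-ellipse semi-major axis a_t = (r₁ + r₂)/2 = (17010 + 4447)/2 = 10728.5 km.
On the circular orbit at r = 17010 km, v_c = √(μ/r) = 1.58675 km/s.
Vis-viva on the transfer ellipse at r = 17010 km gives v_t = √[μ(2/r − 1/a_t)] = 1.02158 km/s.
Δv₁ = |v_t − v_c| = |1.02158 − 1.58675| = 0.5652 km/s.

Δv₁ = 0.5652 km/s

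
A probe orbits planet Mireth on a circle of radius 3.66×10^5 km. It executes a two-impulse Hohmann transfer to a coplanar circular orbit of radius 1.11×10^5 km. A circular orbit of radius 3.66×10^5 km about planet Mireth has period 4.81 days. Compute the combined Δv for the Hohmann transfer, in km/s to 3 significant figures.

From Kepler's third law T² = 4π²r³/μ at r = 3.66×10^5 km, T = 4.81 days = 4.81 × 86400 s = 4.15584×10^5 s: μ = 4π²r³/T² = 1.12069×10^7 km³/s².
Transfer-ellipse semi-major axis a_t = (r₁ + r₂)/2 = (3.660×10^5 + 1.110×10^5)/2 = 2.385×10^5 km.
Circular speed at r₁: v₁ = √(μ/r₁) = √(1.12069×10^7/3.660×10^5) = 5.534 km/s.
Transfer-orbit speed at r₁ (vis-viva equation): v_a = √[μ(2/r₁ − 1/a_t)] = 3.775 km/s.
First burn Δv₁ = |v_a − v₁| = 1.759 km/s.
At r₂, v₂ = √(μ/r₂) = 10.048 km/s.
Transfer-orbit speed at r₂: v_p = √[μ(2/r₂ − 1/a_t)] = 12.447 km/s.
Second burn Δv₂ = |v₂ − v_p| = 2.399 km/s.
Total Δv = Δv₁ + Δv₂ = 4.158 km/s.

Δv = 4.16 km/s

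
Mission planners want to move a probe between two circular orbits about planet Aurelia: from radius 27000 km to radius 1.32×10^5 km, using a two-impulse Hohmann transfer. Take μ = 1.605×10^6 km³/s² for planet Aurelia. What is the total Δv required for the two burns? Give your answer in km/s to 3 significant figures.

The Hohmann ellipse has a_t = (r₁ + r₂)/2 = 79500 km.
At r₁ the circular-orbit speed is v₁ = √(μ/r₁) = 7.710 km/s.
Transfer-orbit speed at r₁ (v² = μ(2/r − 1/a)): v_p = √[μ(2/r₁ − 1/a_t)] = 9.935 km/s.
First burn Δv₁ = |v_p − v₁| = 2.225 km/s.
Circular speed at r₂: v₂ = √(μ/r₂) = 3.487 km/s.
Transfer-orbit speed at r₂: v_a = √[μ(2/r₂ − 1/a_t)] = 2.032 km/s.
Second burn Δv₂ = |v₂ − v_a| = 1.455 km/s.
Total Δv = Δv₁ + Δv₂ = 3.680 km/s.

Δv = 3.68 km/s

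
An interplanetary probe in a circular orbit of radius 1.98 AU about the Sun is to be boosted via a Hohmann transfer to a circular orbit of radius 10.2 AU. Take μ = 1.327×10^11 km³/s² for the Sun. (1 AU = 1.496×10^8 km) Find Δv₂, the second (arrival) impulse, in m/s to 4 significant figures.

In km: r₁ = 1.98 × 1.496×10^8 = 2.96208×10^8 km; r₂ = 10.2 × 1.496×10^8 = 1.52592×10^9 km.
The Hohmann ellipse has a_t = (r₁ + r₂)/2 = 9.11064×10^8 km.
Circular speed at r = 1.52592×10^9 km: v_c = √(μ/r) = 9.325 km/s.
Transfer-orbit speed at the same r (vis-viva, a = a_t): v_t = √[μ(2/r − 1/a_t)] = 5.317 km/s.
Δv₂ = |v_t − v_c| = |5.317 − 9.325| = 4.008 km/s.

Δv₂ = 4008 m/s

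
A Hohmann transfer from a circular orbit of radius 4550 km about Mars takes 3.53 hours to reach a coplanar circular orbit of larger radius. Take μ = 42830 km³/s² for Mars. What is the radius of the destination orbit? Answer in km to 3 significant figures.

Transfer time t = 3.53 hours = 12708 s, and t = π√(a_t³/μ).
So a_t = (μ t²/π²)^(1/3) = (42830 × (12708)² / π²)^(1/3) = 8882.5 km.
Since a_t = (r₁ + r₂)/2, r₂ = 2a_t − r₁ = 2×8882.5 − 4550 = 13215 km.

r₂ = 13200 km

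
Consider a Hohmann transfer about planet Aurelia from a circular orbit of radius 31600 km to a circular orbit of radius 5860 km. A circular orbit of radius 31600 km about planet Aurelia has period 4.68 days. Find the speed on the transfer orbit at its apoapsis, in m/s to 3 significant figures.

v = 275 m/s

From Kepler's third law T² = 4π²r³/μ at r = 31600 km, T = 4.68 days = 4.68 × 86400 s = 4.04352×10^5 s: μ = 4π²r³/T² = 7619.07 km³/s².
Transfer-ellipse semi-major axis a_t = (r₁ + r₂)/2 = (31600 + 5860)/2 = 18730 km.
At apoapsis, r = 31600 km.
From the vis-viva equation, v = √[μ(2/r − 1/a_t)] = 0.2747 km/s.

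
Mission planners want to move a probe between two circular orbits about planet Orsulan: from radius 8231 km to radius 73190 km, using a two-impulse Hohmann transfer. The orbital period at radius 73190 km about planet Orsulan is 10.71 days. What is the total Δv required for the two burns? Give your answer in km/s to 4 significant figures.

From Kepler's third law T² = 4π²r³/μ at r = 73190 km, T = 10.71 days = 10.71 × 86400 s = 9.25344×10^5 s: μ = 4π²r³/T² = 18076.3 km³/s².
The Hohmann ellipse has a_t = (r₁ + r₂)/2 = 40710.5 km.
At r₁ the circular-orbit speed is v₁ = √(μ/r₁) = 1.4819 km/s.
Transfer-orbit speed at r₁ (vis-viva equation): v_p = √[μ(2/r₁ − 1/a_t)] = 1.9870 km/s.
First burn Δv₁ = |v_p − v₁| = 0.5051 km/s.
Circular speed at r₂: v₂ = √(μ/r₂) = 0.4970 km/s.
Transfer-orbit speed at r₂: v_a = √[μ(2/r₂ − 1/a_t)] = 0.2235 km/s.
Second burn Δv₂ = |v₂ − v_a| = 0.2735 km/s.
Δv = Δv₁ + Δv₂ = 0.5051 + 0.2735 = 0.7786 km/s.

Δv = 0.7786 km/s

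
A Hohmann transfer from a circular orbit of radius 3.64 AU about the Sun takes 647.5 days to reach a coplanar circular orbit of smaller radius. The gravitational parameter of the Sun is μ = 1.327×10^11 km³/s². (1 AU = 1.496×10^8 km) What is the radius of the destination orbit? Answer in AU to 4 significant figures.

In km: r₁ = 3.64 × 1.496×10^8 = 5.44544×10^8 km.
Transfer time t = 647.5 days = 5.5944×10^7 s, and t = π√(a_t³/μ).
So a_t = (μ t²/π²)^(1/3) = (1.327×10^11 × (5.5944×10^7)² / π²)^(1/3) = 3.4782×10^8 km.
Since a_t = (r₁ + r₂)/2, r₂ = 2a_t − r₁ = 2×3.4782×10^8 − 5.44544×10^8 = 1.51096×10^8 km.
In AU: r₂ = 1.51096×10^8 / 1.496×10^8 = 1.010 AU.

r₂ = 1.010 AU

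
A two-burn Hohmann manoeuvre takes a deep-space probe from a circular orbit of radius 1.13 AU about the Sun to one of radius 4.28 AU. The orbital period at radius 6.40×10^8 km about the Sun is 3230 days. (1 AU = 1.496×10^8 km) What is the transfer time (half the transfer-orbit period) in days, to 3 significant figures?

t = 812 days

From Kepler's third law T² = 4π²r³/μ at r = 6.40×10^8 km, T = 3230 days = 3230 × 86400 s = 2.79072×10^8 s: μ = 4π²r³/T² = 1.32882×10^11 km³/s².
In km: r₁ = 1.13 × 1.496×10^8 = 1.69048×10^8 km; r₂ = 4.28 × 1.496×10^8 = 6.40288×10^8 km.
Transfer-ellipse semi-major axis a_t = (r₁ + r₂)/2 = (1.69048×10^8 + 6.40288×10^8)/2 = 4.04668×10^8 km.
By Kepler's third law the transfer-orbit period is T = 2π√(a_t³/μ), so t = T/2 = 7.016×10^7 s.
Converting: 7.016×10^7 s ÷ 86400 s/day = 812 days.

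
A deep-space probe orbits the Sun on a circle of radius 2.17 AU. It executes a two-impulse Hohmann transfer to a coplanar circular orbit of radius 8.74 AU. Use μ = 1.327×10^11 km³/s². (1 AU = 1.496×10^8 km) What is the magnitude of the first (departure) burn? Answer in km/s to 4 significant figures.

In km: r₁ = 2.17 × 1.496×10^8 = 3.24632×10^8 km; r₂ = 8.74 × 1.496×10^8 = 1.307504×10^9 km.
Semi-major axis of the transfer orbit: a_t = (3.24632×10^8 + 1.307504×10^9)/2 = 8.16068×10^8 km.
On the circular orbit at r = 3.24632×10^8 km, v_c = √(μ/r) = 20.218 km/s.
Vis-viva on the transfer ellipse at r = 3.24632×10^8 km gives v_t = √[μ(2/r − 1/a_t)] = 25.592 km/s.
Δv₁ = |v_t − v_c| = |25.592 − 20.218| = 5.374 km/s.

Δv₁ = 5.374 km/s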